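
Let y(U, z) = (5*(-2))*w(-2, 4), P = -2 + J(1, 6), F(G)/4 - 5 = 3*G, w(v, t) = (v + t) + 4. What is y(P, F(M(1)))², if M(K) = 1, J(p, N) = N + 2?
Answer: 3600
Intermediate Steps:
J(p, N) = 2 + N
w(v, t) = 4 + t + v (w(v, t) = (t + v) + 4 = 4 + t + v)
F(G) = 20 + 12*G (F(G) = 20 + 4*(3*G) = 20 + 12*G)
P = 6 (P = -2 + (2 + 6) = -2 + 8 = 6)
y(U, z) = -60 (y(U, z) = (5*(-2))*(4 + 4 - 2) = -10*6 = -60)
y(P, F(M(1)))² = (-60)² = 3600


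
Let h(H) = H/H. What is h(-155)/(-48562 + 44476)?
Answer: -1/4086 ≈ -0.00024474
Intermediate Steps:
h(H) = 1
h(-155)/(-48562 + 44476) = 1/(-48562 + 44476) = 1/(-4086) = 1*(-1/4086) = -1/4086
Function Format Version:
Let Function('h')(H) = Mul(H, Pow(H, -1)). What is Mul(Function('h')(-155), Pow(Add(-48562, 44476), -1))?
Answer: Rational(-1, 4086) ≈ -0.00024474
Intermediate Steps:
Function('h')(H) = 1
Mul(Function('h')(-155), Pow(Add(-48562, 44476), -1)) = Mul(1, Pow(Add(-48562, 44476), -1)) = Mul(1, Pow(-4086, -1)) = Mul(1, Rational(-1, 4086)) = Rational(-1, 4086)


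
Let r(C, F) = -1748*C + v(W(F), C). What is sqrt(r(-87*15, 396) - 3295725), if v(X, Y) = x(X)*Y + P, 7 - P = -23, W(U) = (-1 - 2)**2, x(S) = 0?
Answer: I*sqrt(1014555) ≈ 1007.3*I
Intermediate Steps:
W(U) = 9 (W(U) = (-3)**2 = 9)
P = 30 (P = 7 - 1*(-23) = 7 + 23 = 30)
v(X, Y) = 30 (v(X, Y) = 0*Y + 30 = 0 + 30 = 30)
r(C, F) = 30 - 1748*C (r(C, F) = -1748*C + 30 = 30 - 1748*C)
sqrt(r(-87*15, 396) - 3295725) = sqrt((30 - (-152076)*15) - 3295725) = sqrt((30 - 1748*(-1305)) - 3295725) = sqrt((30 + 2281140) - 3295725) = sqrt(2281170 - 3295725) = sqrt(-1014555) = I*sqrt(1014555)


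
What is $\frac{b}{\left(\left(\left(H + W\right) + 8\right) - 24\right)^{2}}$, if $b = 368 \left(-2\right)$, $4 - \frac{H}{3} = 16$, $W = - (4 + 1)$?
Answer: $- \frac{736}{3249} \approx -0.22653$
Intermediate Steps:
$W = -5$ ($W = \left(-1\right) 5 = -5$)
$H = -36$ ($H = 12 - 48 = -36$)
$b = -736$
$\frac{b}{\left(\left(\left(H + W\right) + 8\right) - 24\right)^{2}} = - \frac{736}{\left(\left(\left(-36 - 5\right) + 8\right) - 24\right)^{2}} = - \frac{736}{\left(\left(-41 + 8\right) - 24\right)^{2}} = - \frac{736}{\left(-33 - 24\right)^{2}} = - \frac{736}{\left(-57\right)^{2}} = - \frac{736}{3249}$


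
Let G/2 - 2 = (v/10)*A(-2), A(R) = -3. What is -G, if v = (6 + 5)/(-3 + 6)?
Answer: -9/5 ≈ -1.8000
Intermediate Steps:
v = 11/3 ≈ 3.6667
G = 9/5 (G = 4 + 2*(((11/3)/10)*(-3)) = 4 + 2*(((1/10)*(11/3))*(-3)) = 4 + 2*((11/30)*(-3)) = 4 + 2*(-11/10) = 4 - 11/5 = 9/5 ≈ 1.8000)
-G = -1*9/5 = -9/5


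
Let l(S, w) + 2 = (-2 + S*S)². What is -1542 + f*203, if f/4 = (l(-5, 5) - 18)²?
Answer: 210372230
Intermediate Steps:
l(S, w) = -2 + (-2 + S²)² (l(S, w) = -2 + (-2 + S*S)² = -2 + (-2 + S²)²)
f = 1036324 (f = 4*((-2 + (-2 + (-5)²)²) - 18)² = 4*((-2 + (-2 + 25)²) - 18)² = 4*((-2 + 23²) - 18)² = 4*((-2 + 529) - 18)² = 4*(527 - 18)² = 4*509² = 4*259081 = 1036324)
-1542 + f*203 = -1542 + 1036324*203 = -1542 + 210373772 = 210372230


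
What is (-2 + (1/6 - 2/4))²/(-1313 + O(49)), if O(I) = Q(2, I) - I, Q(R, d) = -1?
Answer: -49/12267 ≈ -0.0039945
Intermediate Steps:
O(I) = -1 - I
(-2 + (1/6 - 2/4))²/(-1313 + O(49)) = (-2 + (1/6 - 2/4))²/(-1313 + (-1 - 1*49)) = (-2 + (1*(⅙) - 2*¼))²/(-1313 + (-1 - 49)) = (-2 + (⅙ - ½))²/(-1313 - 50) = (-2 - ⅓)²/(-1363) = (-7/3)²*(-1/1363) = (49/9)*(-1/1363) = -49/12267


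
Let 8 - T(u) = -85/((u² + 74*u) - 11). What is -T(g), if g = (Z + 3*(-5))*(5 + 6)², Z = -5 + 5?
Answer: -25279317/3159904 ≈ -8.0000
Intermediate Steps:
Z = 0
g = -1815 (g = (0 + 3*(-5))*(5 + 6)² = (0 - 15)*11² = -15*121 = -1815)
T(u) = 8 + 85/(-11 + u² + 74*u) (T(u) = 8 - (-85)/((u² + 74*u) - 11) = 8 - (-85)/(-11 + u² + 74*u) = 8 + 85/(-11 + u² + 74*u))
-T(g) = -(-3 + 8*(-1815)² + 592*(-1815))/(-11 + (-1815)² + 74*(-1815)) = -(-3 + 8*3294225 - 1074480)/(-11 + 3294225 - 134310) = -(-3 + 26353800 - 1074480)/3159904 = -25279317/3159904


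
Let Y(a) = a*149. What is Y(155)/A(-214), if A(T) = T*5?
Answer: -4619/214 ≈ -21.584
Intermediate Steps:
Y(a) = 149*a
A(T) = 5*T
Y(155)/A(-214) = (149*155)/((5*(-214))) = 23095/(-1070) = 23095*(-1/1070) = -4619/214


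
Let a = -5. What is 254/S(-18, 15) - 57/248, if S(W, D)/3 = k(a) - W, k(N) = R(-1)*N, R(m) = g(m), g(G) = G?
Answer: 59059/17112 ≈ 3.4513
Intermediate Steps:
R(m) = m
k(N) = -N
S(W, D) = 15 - 3*W (S(W, D) = 3*(-1*(-5) - W) = 3*(5 - W) = 15 - 3*W)
254/S(-18, 15) - 57/248 = 254/(15 - 3*(-18)) - 57/248 = 254/(15 + 54) - 57*1/248 = 254/69 - 57/248 = 59059/17112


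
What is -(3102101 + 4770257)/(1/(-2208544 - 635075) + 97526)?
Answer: -22385986783602/277326786593 ≈ -80.721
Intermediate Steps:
-(3102101 + 4770257)/(1/(-2208544 - 635075) + 97526) = -7872358/(1/(-2843619) + 97526) = -7872358/(-1/2843619 + 97526) = -7872358/277326786593/2843619 = -7872358*2843619/277326786593 = -1*22385986783602/277326786593 = -22385986783602/277326786593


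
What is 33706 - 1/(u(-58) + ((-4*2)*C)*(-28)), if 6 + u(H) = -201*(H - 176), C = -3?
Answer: 1562475335/46356 ≈ 33706.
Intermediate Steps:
u(H) = 35370 - 201*H (u(H) = -6 - 201*(H - 176) = -6 - 201*(-176 + H) = -6 + (35376 - 201*H) = 35370 - 201*H)
33706 - 1/(u(-58) + ((-4*2)*C)*(-28)) = 33706 - 1/((35370 - 201*(-58)) + (-4*2*(-3))*(-28)) = 33706 - 1/((35370 + 11658) - 8*(-3)*(-28)) = 33706 - 1/(47028 + 24*(-28)) = 33706 - 1/(47028 - 672) = 33706 - 1/46356 = 1562475335/46356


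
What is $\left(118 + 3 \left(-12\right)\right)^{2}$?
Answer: $6724$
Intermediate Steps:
$\left(118 + 3 \left(-12\right)\right)^{2} = \left(118 - 36\right)^{2} = 82^{2} = 6724$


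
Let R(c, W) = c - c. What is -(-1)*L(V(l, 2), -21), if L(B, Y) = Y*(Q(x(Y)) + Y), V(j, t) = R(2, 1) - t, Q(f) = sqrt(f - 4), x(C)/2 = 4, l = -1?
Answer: 399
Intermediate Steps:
x(C) = 8 (x(C) = 2*4 = 8)
R(c, W) = 0
Q(f) = sqrt(-4 + f)
V(j, t) = -t (V(j, t) = 0 - t = -t)
L(B, Y) = Y*(2 + Y) (L(B, Y) = Y*(sqrt(-4 + 8) + Y) = Y*(sqrt(4) + Y) = Y*(2 + Y))
-(-1)*L(V(l, 2), -21) = -(-1)*(-21*(2 - 21)) = -(-1)*(-21*(-19)) = -(-1)*399 = -1*(-399) = 399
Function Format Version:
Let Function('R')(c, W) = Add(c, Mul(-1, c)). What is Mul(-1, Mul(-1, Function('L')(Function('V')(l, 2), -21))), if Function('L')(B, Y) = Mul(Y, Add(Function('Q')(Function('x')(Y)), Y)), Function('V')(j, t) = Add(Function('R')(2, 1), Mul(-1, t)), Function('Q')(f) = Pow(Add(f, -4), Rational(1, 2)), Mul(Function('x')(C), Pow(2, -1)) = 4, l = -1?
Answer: 399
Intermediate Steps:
Function('x')(C) = 8 (Function('x')(C) = Mul(2, 4) = 8)
Function('R')(c, W) = 0
Function('Q')(f) = Pow(Add(-4, f), Rational(1, 2))
Function('V')(j, t) = Mul(-1, t) (Function('V')(j, t) = Add(0, Mul(-1, t)) = Mul(-1, t))
Function('L')(B, Y) = Mul(Y, Add(2, Y)) (Function('L')(B, Y) = Mul(Y, Add(Pow(Add(-4, 8), Rational(1, 2)), Y)) = Mul(Y, Add(Pow(4, Rational(1, 2)), Y)) = Mul(Y, Add(2, Y)))
Mul(-1, Mul(-1, Function('L')(Function('V')(l, 2), -21))) = Mul(-1, Mul(-1, Mul(-21, Add(2, -21)))) = Mul(-1, Mul(-1, Mul(-21, -19))) = Mul(-1, Mul(-1, 399)) = Mul(-1, -399) = 399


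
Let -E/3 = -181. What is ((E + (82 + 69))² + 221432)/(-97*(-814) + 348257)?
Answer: 234356/142405 ≈ 1.6457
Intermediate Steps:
E = 543 (E = -3*(-181) = 543)
((E + (82 + 69))² + 221432)/(-97*(-814) + 348257) = ((543 + (82 + 69))² + 221432)/(-97*(-814) + 348257) = ((543 + 151)² + 221432)/(78958 + 348257) = (694² + 221432)/427215 = (481636 + 221432)*(1/427215) = 703068*(1/427215) = 234356/142405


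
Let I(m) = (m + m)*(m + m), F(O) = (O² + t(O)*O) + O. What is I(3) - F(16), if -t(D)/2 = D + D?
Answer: 788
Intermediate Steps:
t(D) = -4*D (t(D) = -2*(D + D) = -4*D)
F(O) = O - 3*O² (F(O) = (O² + (-4*O)*O) + O = (O² - 4*O²) + O = -3*O² + O = O - 3*O²)
I(m) = 4*m² (I(m) = (2*m)*(2*m) = 4*m²)
I(3) - F(16) = 4*3² - 16*(1 - 3*16) = 4*9 - 16*(1 - 48) = 36 - 16*(-47) = 36 - 1*(-752) = 36 + 752 = 788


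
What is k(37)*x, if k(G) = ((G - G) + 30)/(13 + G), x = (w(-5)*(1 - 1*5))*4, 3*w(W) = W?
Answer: 16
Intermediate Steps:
w(W) = W/3
x = 80/3 (x = (((⅓)*(-5))*(1 - 1*5))*4 = -5*(1 - 5)/3*4 = -5/3*(-4)*4 = (20/3)*4 = 80/3 ≈ 26.667)
k(G) = 30/(13 + G) (k(G) = (0 + 30)/(13 + G) = 30/(13 + G))
k(37)*x = (30/(13 + 37))*(80/3) = (30/50)*(80/3) = (30*(1/50))*(80/3) = (⅗)*(80/3) = 16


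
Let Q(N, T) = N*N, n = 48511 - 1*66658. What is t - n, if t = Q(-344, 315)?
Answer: 136483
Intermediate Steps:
n = -18147 (n = 48511 - 66658 = -18147)
Q(N, T) = N²
t = 118336 (t = (-344)² = 118336)
t - n = 118336 - 1*(-18147) = 118336 + 18147 = 136483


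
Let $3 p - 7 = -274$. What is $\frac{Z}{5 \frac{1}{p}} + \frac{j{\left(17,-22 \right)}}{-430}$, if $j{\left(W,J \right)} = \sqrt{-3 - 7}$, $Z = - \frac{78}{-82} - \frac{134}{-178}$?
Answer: $- \frac{6218}{205} - \frac{i \sqrt{10}}{430} \approx -30.332 - 0.0073541 i$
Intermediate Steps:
$p = -89$ ($p = \frac{7}{3} + \frac{1}{3} \left(-274\right) = \frac{7}{3} - \frac{274}{3} = -89$)
$Z = \frac{6218}{3649}$ ($Z = \left(-78\right) \left(- \frac{1}{82}\right) - - \frac{67}{89} = \frac{39}{41} + \frac{67}{89} = \frac{6218}{3649} \approx 1.704$)
$j{\left(W,J \right)} = i \sqrt{10}$ ($j{\left(W,J \right)} = \sqrt{-10} = i \sqrt{10}$)
$\frac{Z}{5 \frac{1}{p}} + \frac{j{\left(17,-22 \right)}}{-430} = \frac{6218}{3649 \frac{5}{-89}} + \frac{i \sqrt{10}}{-430} = \frac{6218}{3649 \cdot 5 \left(- \frac{1}{89}\right)} + i \sqrt{10} \left(- \frac{1}{430}\right) = \frac{6218}{3649 \left(- \frac{5}{89}\right)} - \frac{i \sqrt{10}}{430} = \frac{6218}{3649} \left(- \frac{89}{5}\right) - \frac{i \sqrt{10}}{430} = - \frac{6218}{205} - \frac{i \sqrt{10}}{430}$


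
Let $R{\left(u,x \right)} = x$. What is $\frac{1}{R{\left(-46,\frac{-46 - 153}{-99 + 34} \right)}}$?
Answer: $\frac{65}{199} \approx 0.32663$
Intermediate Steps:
$\frac{1}{R{\left(-46,\frac{-46 - 153}{-99 + 34} \right)}} = \frac{1}{\left(-46 - 153\right) \frac{1}{-99 + 34}} = \frac{1}{\left(-199\right) \frac{1}{-65}} = \frac{1}{\left(-199\right) \left(- \frac{1}{65}\right)} = \frac{1}{\frac{199}{65}} = \frac{65}{199}$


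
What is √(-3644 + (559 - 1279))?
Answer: 2*I*√1091 ≈ 66.061*I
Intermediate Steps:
√(-3644 + (559 - 1279)) = √(-3644 - 720) = √(-4364) = 2*I*√1091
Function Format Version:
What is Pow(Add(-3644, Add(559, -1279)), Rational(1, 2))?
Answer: Mul(2, I, Pow(1091, Rational(1, 2))) ≈ Mul(66.061, I)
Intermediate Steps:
Pow(Add(-3644, Add(559, -1279)), Rational(1, 2)) = Pow(Add(-3644, -720), Rational(1, 2)) = Pow(-4364, Rational(1, 2)) = Mul(2, I, Pow(1091, Rational(1, 2)))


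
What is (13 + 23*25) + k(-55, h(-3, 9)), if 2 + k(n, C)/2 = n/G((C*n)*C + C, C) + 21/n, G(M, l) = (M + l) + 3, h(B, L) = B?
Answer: 7990447/13695 ≈ 583.46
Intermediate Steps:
G(M, l) = 3 + M + l
k(n, C) = -4 + 42/n + 2*n/(3 + 2*C + n*C²) (k(n, C) = -4 + 2*(n/(3 + ((C*n)*C + C) + C) + 21/n) = -4 + 2*(n/(3 + (n*C² + C) + C) + 21/n) = -4 + 2*(n/(3 + (C + n*C²) + C) + 21/n) = -4 + 2*(n/(3 + 2*C + n*C²) + 21/n) = -4 + 2*(21/n + n/(3 + 2*C + n*C²)) = -4 + (42/n + 2*n/(3 + 2*C + n*C²)) = -4 + 42/n + 2*n/(3 + 2*C + n*C²))
(13 + 23*25) + k(-55, h(-3, 9)) = (13 + 23*25) + (-4 + 42/(-55) + 2*(-55)/(3 + 2*(-3) - 55*(-3)²)) = (13 + 575) + (-4 + 42*(-1/55) + 2*(-55)/(3 - 6 - 55*9)) = 588 + (-4 - 42/55 + 2*(-55)/(3 - 6 - 495)) = 588 + (-4 - 42/55 + 2*(-55)/(-498)) = 588 + (-4 - 42/55 + 2*(-55)*(-1/498)) = 588 + (-4 - 42/55 + 55/249) = 588 - 62213/13695 = 7990447/13695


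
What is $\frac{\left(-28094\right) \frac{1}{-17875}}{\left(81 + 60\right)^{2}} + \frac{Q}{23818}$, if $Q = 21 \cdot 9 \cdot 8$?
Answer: $\frac{24454224086}{384739597125} \approx 0.06356$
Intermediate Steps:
$Q = 1512$ ($Q = 189 \cdot 8 = 1512$)
$\frac{\left(-28094\right) \frac{1}{-17875}}{\left(81 + 60\right)^{2}} + \frac{Q}{23818} = \frac{\left(-28094\right) \frac{1}{-17875}}{\left(81 + 60\right)^{2}} + \frac{1512}{23818} = \frac{\left(-28094\right) \left(- \frac{1}{17875}\right)}{141^{2}} + 1512 \cdot \frac{1}{23818} = \frac{2554}{1625 \cdot 19881} + \frac{756}{11909} = \frac{2554}{1625} \cdot \frac{1}{19881} + \frac{756}{11909} = \frac{2554}{32306625} + \frac{756}{11909} = \frac{24454224086}{384739597125}$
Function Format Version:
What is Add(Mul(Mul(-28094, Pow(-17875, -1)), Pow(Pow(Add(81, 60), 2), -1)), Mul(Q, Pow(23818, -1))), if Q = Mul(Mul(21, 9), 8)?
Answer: Rational(24454224086, 384739597125) ≈ 0.063560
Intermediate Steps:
Q = 1512 (Q = Mul(189, 8) = 1512)
Add(Mul(Mul(-28094, Pow(-17875, -1)), Pow(Pow(Add(81, 60), 2), -1)), Mul(Q, Pow(23818, -1))) = Add(Mul(Mul(-28094, Pow(-17875, -1)), Pow(Pow(Add(81, 60), 2), -1)), Mul(1512, Pow(23818, -1))) = Add(Mul(Mul(-28094, Rational(-1, 17875)), Pow(Pow(141, 2), -1)), Mul(1512, Rational(1, 23818))) = Add(Mul(Rational(2554, 1625), Pow(19881, -1)), Rational(756, 11909)) = Add(Mul(Rational(2554, 1625), Rational(1, 19881)), Rational(756, 11909)) = Add(Rational(2554, 32306625), Rational(756, 11909)) = Rational(24454224086, 384739597125)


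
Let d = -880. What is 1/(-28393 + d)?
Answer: -1/29273 ≈ -3.4161e-5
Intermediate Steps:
1/(-28393 + d) = 1/(-28393 - 880) = 1/(-29273) = -1/29273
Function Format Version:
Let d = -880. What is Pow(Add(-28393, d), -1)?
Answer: Rational(-1, 29273) ≈ -3.4161e-5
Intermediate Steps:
Pow(Add(-28393, d), -1) = Pow(Add(-28393, -880), -1) = Pow(-29273, -1) = Rational(-1, 29273)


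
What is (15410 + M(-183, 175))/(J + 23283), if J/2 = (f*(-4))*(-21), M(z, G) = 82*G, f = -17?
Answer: 9920/6809 ≈ 1.4569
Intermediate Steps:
J = -2856 (J = 2*(-17*(-4)*(-21)) = 2*(68*(-21)) = 2*(-1428) = -2856)
(15410 + M(-183, 175))/(J + 23283) = (15410 + 82*175)/(-2856 + 23283) = (15410 + 14350)/20427 = 29760*(1/20427) = 9920/6809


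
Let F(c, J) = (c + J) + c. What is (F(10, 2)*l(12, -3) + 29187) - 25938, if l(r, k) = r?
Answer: 3513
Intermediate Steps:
F(c, J) = J + 2*c (F(c, J) = (J + c) + c = J + 2*c)
(F(10, 2)*l(12, -3) + 29187) - 25938 = ((2 + 2*10)*12 + 29187) - 25938 = ((2 + 20)*12 + 29187) - 25938 = (22*12 + 29187) - 25938 = (264 + 29187) - 25938 = 29451 - 25938 = 3513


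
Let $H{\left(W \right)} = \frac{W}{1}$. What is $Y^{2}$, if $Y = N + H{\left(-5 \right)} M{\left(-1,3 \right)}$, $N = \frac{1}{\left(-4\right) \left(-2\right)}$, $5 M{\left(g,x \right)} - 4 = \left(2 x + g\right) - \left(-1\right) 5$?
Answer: $\frac{12321}{64} \approx 192.52$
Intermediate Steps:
$H{\left(W \right)} = W$ ($H{\left(W \right)} = W 1 = W$)
$M{\left(g,x \right)} = \frac{9}{5} + \frac{g}{5} + \frac{2 x}{5}$ ($M{\left(g,x \right)} = \frac{4}{5} + \frac{\left(2 x + g\right) - \left(-1\right) 5}{5} = \frac{4}{5} + \frac{\left(g + 2 x\right) - -5}{5} = \frac{4}{5} + \frac{\left(g + 2 x\right) + 5}{5} = \frac{4}{5} + \frac{5 + g + 2 x}{5} = \frac{4}{5} + \left(1 + \frac{g}{5} + \frac{2 x}{5}\right) = \frac{9}{5} + \frac{g}{5} + \frac{2 x}{5}$)
$N = \frac{1}{8} \approx 0.125$
$Y = - \frac{111}{8}$ ($Y = \frac{1}{8} - 5 \left(\frac{9}{5} + \frac{1}{5} \left(-1\right) + \frac{2}{5} \cdot 3\right) = \frac{1}{8} - 5 \left(\frac{9}{5} - \frac{1}{5} + \frac{6}{5}\right) = \frac{1}{8} - 14 = - \frac{111}{8} \approx -13.875$)
$Y^{2} = \left(- \frac{111}{8}\right)^{2} = \frac{12321}{64}$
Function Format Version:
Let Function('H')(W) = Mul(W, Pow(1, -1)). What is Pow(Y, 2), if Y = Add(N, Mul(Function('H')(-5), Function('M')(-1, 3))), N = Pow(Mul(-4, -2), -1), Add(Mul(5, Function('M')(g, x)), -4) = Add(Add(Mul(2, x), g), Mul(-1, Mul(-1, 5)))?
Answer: Rational(12321, 64) ≈ 192.52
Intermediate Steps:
Function('H')(W) = W (Function('H')(W) = Mul(W, 1) = W)
Function('M')(g, x) = Add(Rational(9, 5), Mul(Rational(1, 5), g), Mul(Rational(2, 5), x)) (Function('M')(g, x) = Add(Rational(4, 5), Mul(Rational(1, 5), Add(Add(Mul(2, x), g), Mul(-1, Mul(-1, 5))))) = Add(Rational(4, 5), Mul(Rational(1, 5), Add(Add(g, Mul(2, x)), Mul(-1, -5)))) = Add(Rational(4, 5), Mul(Rational(1, 5), Add(Add(g, Mul(2, x)), 5))) = Add(Rational(4, 5), Mul(Rational(1, 5), Add(5, g, Mul(2, x)))) = Add(Rational(4, 5), Add(1, Mul(Rational(1, 5), g), Mul(Rational(2, 5), x))) = Add(Rational(9, 5), Mul(Rational(1, 5), g), Mul(Rational(2, 5), x)))
N = Rational(1, 8) (N = Pow(8, -1) = Rational(1, 8) ≈ 0.12500)
Y = Rational(-111, 8) (Y = Add(Rational(1, 8), Mul(-5, Add(Rational(9, 5), Mul(Rational(1, 5), -1), Mul(Rational(2, 5), 3)))) = Add(Rational(1, 8), Mul(-5, Add(Rational(9, 5), Rational(-1, 5), Rational(6, 5)))) = Add(Rational(1, 8), Mul(-5, Rational(14, 5))) = Add(Rational(1, 8), -14) = Rational(-111, 8) ≈ -13.875)
Pow(Y, 2) = Pow(Rational(-111, 8), 2) = Rational(12321, 64)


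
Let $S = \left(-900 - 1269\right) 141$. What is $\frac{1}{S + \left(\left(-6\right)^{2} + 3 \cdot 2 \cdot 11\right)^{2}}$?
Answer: $- \frac{1}{295425} \approx -3.385 \cdot 10^{-6}$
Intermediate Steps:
$S = -305829$ ($S = \left(-2169\right) 141 = -305829$)
$\frac{1}{S + \left(\left(-6\right)^{2} + 3 \cdot 2 \cdot 11\right)^{2}} = \frac{1}{-305829 + \left(\left(-6\right)^{2} + 3 \cdot 2 \cdot 11\right)^{2}} = \frac{1}{-305829 + \left(36 + 6 \cdot 11\right)^{2}} = \frac{1}{-305829 + \left(36 + 66\right)^{2}} = \frac{1}{-305829 + 102^{2}} = \frac{1}{-305829 + 10404} = \frac{1}{-295425} = - \frac{1}{295425}$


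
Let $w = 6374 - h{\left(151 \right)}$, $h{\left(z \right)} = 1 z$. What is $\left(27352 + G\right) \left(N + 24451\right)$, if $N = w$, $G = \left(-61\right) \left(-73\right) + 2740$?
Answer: $1059633330$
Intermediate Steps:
$h{\left(z \right)} = z$
$G = 7193$ ($G = 4453 + 2740 = 7193$)
$w = 6223$ ($w = 6374 - 151 = 6223$)
$N = 6223$
$\left(27352 + G\right) \left(N + 24451\right) = \left(27352 + 7193\right) \left(6223 + 24451\right) = 34545 \cdot 30674 = 1059633330$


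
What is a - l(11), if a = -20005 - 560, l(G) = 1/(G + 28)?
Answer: -802036/39 ≈ -20565.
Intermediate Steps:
l(G) = 1/(28 + G)
a = -20565
a - l(11) = -20565 - 1/(28 + 11) = -20565 - 1/39 = -802036/39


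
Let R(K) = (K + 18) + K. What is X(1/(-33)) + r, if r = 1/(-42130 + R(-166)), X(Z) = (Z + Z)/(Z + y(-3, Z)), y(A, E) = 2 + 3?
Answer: -21263/1740204 ≈ -0.012219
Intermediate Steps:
y(A, E) = 5
X(Z) = 2*Z/(5 + Z) (X(Z) = (Z + Z)/(Z + 5) = (2*Z)/(5 + Z) = 2*Z/(5 + Z))
R(K) = 18 + 2*K (R(K) = (18 + K) + K = 18 + 2*K)
r = -1/42444 (r = 1/(-42130 + (18 + 2*(-166))) = 1/(-42130 + (18 - 332)) = 1/(-42130 - 314) = 1/(-42444) = -1/42444 ≈ -2.3560e-5)
X(1/(-33)) + r = 2/(-33*(5 + 1/(-33))) - 1/42444 = 2*(-1/33)/(5 - 1/33) - 1/42444 = 2*(-1/33)/(164/33) - 1/42444 = 2*(-1/33)*(33/164) - 1/42444 = -1/82 - 1/42444 = -21263/1740204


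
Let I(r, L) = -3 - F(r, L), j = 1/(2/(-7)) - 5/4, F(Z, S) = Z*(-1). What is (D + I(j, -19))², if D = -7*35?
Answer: 1022121/16 ≈ 63883.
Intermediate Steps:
D = -245
F(Z, S) = -Z
j = -19/4 (j = 1/(2*(-⅐)) - 5*¼ = 1/(-2/7) - 5/4 = 1*(-7/2) - 5/4 = -7/2 - 5/4 = -19/4 ≈ -4.7500)
I(r, L) = -3 + r (I(r, L) = -3 - (-1)*r = -3 + r)
(D + I(j, -19))² = (-245 + (-3 - 19/4))² = (-245 - 31/4)² = (-1011/4)² = 1022121/16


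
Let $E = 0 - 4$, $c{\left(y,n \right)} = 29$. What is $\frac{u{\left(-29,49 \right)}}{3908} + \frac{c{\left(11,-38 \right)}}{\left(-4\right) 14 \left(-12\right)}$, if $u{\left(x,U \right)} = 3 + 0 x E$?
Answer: $\frac{28837}{656544} \approx 0.043922$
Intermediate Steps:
$E = -4$
$u{\left(x,U \right)} = 3$ ($u{\left(x,U \right)} = 3 + 0 x \left(-4\right) = 3 + 0 \left(-4\right) = 3 + 0 = 3$)
$\frac{u{\left(-29,49 \right)}}{3908} + \frac{c{\left(11,-38 \right)}}{\left(-4\right) 14 \left(-12\right)} = \frac{3}{3908} + \frac{29}{\left(-4\right) 14 \left(-12\right)} = 3 \cdot \frac{1}{3908} + \frac{29}{\left(-56\right) \left(-12\right)} = \frac{3}{3908} + \frac{29}{672} = \frac{28837}{656544}$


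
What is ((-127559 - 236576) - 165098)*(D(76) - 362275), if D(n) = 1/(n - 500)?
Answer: 81292623801033/424 ≈ 1.9173e+11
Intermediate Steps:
D(n) = 1/(-500 + n)
((-127559 - 236576) - 165098)*(D(76) - 362275) = ((-127559 - 236576) - 165098)*(1/(-500 + 76) - 362275) = (-364135 - 165098)*(1/(-424) - 362275) = -529233*(-1/424 - 362275) = -529233*(-153604601/424) = 81292623801033/424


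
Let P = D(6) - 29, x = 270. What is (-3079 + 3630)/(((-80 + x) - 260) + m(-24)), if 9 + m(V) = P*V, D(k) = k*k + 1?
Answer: -551/271 ≈ -2.0332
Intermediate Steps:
D(k) = 1 + k² (D(k) = k² + 1 = 1 + k²)
P = 8 (P = (1 + 6²) - 29 = (1 + 36) - 29 = 37 - 29 = 8)
m(V) = -9 + 8*V
(-3079 + 3630)/(((-80 + x) - 260) + m(-24)) = (-3079 + 3630)/(((-80 + 270) - 260) + (-9 + 8*(-24))) = 551/((190 - 260) + (-9 - 192)) = 551/(-70 - 201) = 551/(-271) = 551*(-1/271) = -551/271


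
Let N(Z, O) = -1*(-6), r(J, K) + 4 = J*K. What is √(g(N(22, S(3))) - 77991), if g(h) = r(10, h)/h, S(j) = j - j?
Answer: I*√701835/3 ≈ 279.25*I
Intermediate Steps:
S(j) = 0
r(J, K) = -4 + J*K
N(Z, O) = 6
g(h) = (-4 + 10*h)/h
√(g(N(22, S(3))) - 77991) = √((10 - 4/6) - 77991) = √((10 - 4*⅙) - 77991) = √((10 - ⅔) - 77991) = √(28/3 - 77991) = √(-233945/3) = I*√701835/3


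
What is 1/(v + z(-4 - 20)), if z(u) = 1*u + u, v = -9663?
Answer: -1/9711 ≈ -0.00010298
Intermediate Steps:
z(u) = 2*u (z(u) = u + u = 2*u)
1/(v + z(-4 - 20)) = 1/(-9663 + 2*(-4 - 20)) = 1/(-9663 + 2*(-24)) = 1/(-9663 - 48) = 1/(-9711) = -1/9711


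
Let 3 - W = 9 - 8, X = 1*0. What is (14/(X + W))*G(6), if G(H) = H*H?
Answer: 252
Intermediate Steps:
X = 0
W = 2 (W = 3 - (9 - 8) = 3 - 1*1 = 3 - 1 = 2)
G(H) = H**2
(14/(X + W))*G(6) = (14/(0 + 2))*6**2 = (14/2)*36 = ((1/2)*14)*36 = 7*36 = 252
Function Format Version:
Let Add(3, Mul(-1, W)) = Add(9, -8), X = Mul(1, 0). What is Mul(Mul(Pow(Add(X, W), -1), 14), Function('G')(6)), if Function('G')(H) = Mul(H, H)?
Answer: 252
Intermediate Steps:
X = 0
W = 2 (W = Add(3, Mul(-1, Add(9, -8))) = Add(3, Mul(-1, 1)) = Add(3, -1) = 2)
Function('G')(H) = Pow(H, 2)
Mul(Mul(Pow(Add(X, W), -1), 14), Function('G')(6)) = Mul(Mul(Pow(Add(0, 2), -1), 14), Pow(6, 2)) = Mul(Mul(Pow(2, -1), 14), 36) = Mul(Mul(Rational(1, 2), 14), 36) = Mul(7, 36) = 252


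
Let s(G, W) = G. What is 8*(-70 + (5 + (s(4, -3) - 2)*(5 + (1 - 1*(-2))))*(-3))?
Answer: -1064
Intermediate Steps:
8*(-70 + (5 + (s(4, -3) - 2)*(5 + (1 - 1*(-2))))*(-3)) = 8*(-70 + (5 + (4 - 2)*(5 + (1 - 1*(-2))))*(-3)) = 8*(-70 + (5 + 2*(5 + (1 + 2)))*(-3)) = 8*(-70 + (5 + 2*(5 + 3))*(-3)) = 8*(-70 + (5 + 2*8)*(-3)) = 8*(-70 + (5 + 16)*(-3)) = 8*(-70 + 21*(-3)) = 8*(-70 - 63) = 8*(-133) = -1064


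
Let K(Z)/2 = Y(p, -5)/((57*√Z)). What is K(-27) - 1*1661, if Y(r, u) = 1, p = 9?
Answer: -1661 - 2*I*√3/513 ≈ -1661.0 - 0.0067526*I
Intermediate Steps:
K(Z) = 2/(57*√Z) (K(Z) = 2*(1/(57*√Z)) = 2/(57*√Z))
K(-27) - 1*1661 = 2/(57*√(-27)) - 1*1661 = 2*(-I*√3/9)/57 - 1661 = -2*I*√3/513 - 1661 = -1661 - 2*I*√3/513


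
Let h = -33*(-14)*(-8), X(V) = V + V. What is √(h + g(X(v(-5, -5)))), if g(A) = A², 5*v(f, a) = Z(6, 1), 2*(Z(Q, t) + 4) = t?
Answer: I*√92351/5 ≈ 60.779*I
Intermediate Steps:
Z(Q, t) = -4 + t/2
v(f, a) = -7/10 (v(f, a) = (-4 + (½)*1)/5 = (-4 + ½)/5 = (⅕)*(-7/2) = -7/10)
X(V) = 2*V
h = -3696 (h = 462*(-8) = -3696)
√(h + g(X(v(-5, -5)))) = √(-3696 + (2*(-7/10))²) = √(-3696 + (-7/5)²) = √(-3696 + 49/25) = √(-92351/25) = I*√92351/5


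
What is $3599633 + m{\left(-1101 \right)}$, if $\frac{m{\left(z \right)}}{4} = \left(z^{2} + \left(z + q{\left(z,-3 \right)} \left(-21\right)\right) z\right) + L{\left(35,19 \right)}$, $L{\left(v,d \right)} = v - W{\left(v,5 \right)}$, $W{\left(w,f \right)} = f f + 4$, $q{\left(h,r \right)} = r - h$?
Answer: $114844697$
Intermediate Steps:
$W{\left(w,f \right)} = 4 + f^{2}$ ($W{\left(w,f \right)} = f^{2} + 4 = 4 + f^{2}$)
$L{\left(v,d \right)} = -29 + v$ ($L{\left(v,d \right)} = v - \left(4 + 5^{2}\right) = v - \left(4 + 25\right) = v - 29 = -29 + v$)
$m{\left(z \right)} = 24 + 4 z^{2} + 4 z \left(63 + 22 z\right)$ ($m{\left(z \right)} = 4 \left(\left(z^{2} + \left(z + \left(-3 - z\right) \left(-21\right)\right) z\right) + \left(-29 + 35\right)\right) = 4 \left(\left(z^{2} + \left(z + \left(63 + 21 z\right)\right) z\right) + 6\right) = 4 \left(\left(z^{2} + \left(63 + 22 z\right) z\right) + 6\right) = 4 \left(\left(z^{2} + z \left(63 + 22 z\right)\right) + 6\right) = 4 \left(6 + z^{2} + z \left(63 + 22 z\right)\right) = 24 + 4 z^{2} + 4 z \left(63 + 22 z\right)$)
$3599633 + m{\left(-1101 \right)} = 3599633 + \left(24 + 92 \left(-1101\right)^{2} + 252 \left(-1101\right)\right) = 3599633 + \left(24 + 92 \cdot 1212201 - 277452\right) = 3599633 + \left(24 + 111522492 - 277452\right) = 3599633 + 111245064 = 114844697$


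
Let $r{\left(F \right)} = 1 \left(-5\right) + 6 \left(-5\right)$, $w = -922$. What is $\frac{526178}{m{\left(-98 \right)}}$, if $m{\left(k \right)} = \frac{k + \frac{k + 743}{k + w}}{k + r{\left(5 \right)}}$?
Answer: $\frac{250460728}{353} \approx 7.0952 \cdot 10^{5}$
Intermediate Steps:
$r{\left(F \right)} = -35$ ($r{\left(F \right)} = -5 - 30 = -35$)
$m{\left(k \right)} = \frac{k + \frac{743 + k}{-922 + k}}{-35 + k}$ ($m{\left(k \right)} = \frac{k + \frac{k + 743}{k - 922}}{k - 35} = \frac{k + \frac{743 + k}{-922 + k}}{-35 + k}$)
$\frac{526178}{m{\left(-98 \right)}} = \frac{526178}{\frac{1}{32270 + \left(-98\right)^{2} - -93786} \left(743 + \left(-98\right)^{2} - -90258\right)} = \frac{526178}{\frac{1}{32270 + 9604 + 93786} \left(743 + 9604 + 90258\right)} = \frac{526178}{\frac{1}{135660} \cdot 100605} = \frac{526178}{\frac{353}{476}} = 526178 \cdot \frac{476}{353} = \frac{250460728}{353}$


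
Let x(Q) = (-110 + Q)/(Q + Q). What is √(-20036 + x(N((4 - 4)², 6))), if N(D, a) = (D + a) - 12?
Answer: I*√180237/3 ≈ 141.51*I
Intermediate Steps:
N(D, a) = -12 + D + a
x(Q) = (-110 + Q)/(2*Q) (x(Q) = (-110 + Q)/((2*Q)) = (-110 + Q)*(1/(2*Q)) = (-110 + Q)/(2*Q))
√(-20036 + x(N((4 - 4)², 6))) = √(-20036 + (-110 + (-12 + (4 - 4)² + 6))/(2*(-12 + (4 - 4)² + 6))) = √(-20036 + (-110 + (-12 + 0² + 6))/(2*(-12 + 0² + 6))) = √(-20036 + (-110 + (-12 + 0 + 6))/(2*(-12 + 0 + 6))) = √(-20036 + (½)*(-110 - 6)/(-6)) = √(-20036 + (½)*(-⅙)*(-116)) = √(-20036 + 29/3) = √(-60079/3) = I*√180237/3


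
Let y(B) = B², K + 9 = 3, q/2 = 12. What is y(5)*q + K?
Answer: 594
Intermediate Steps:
q = 24 (q = 2*12 = 24)
K = -6 (K = -9 + 3 = -6)
y(5)*q + K = 5²*24 - 6 = 25*24 - 6 = 600 - 6 = 594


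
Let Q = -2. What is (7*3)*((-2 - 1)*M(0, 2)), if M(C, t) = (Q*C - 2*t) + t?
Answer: 126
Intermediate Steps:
M(C, t) = -t - 2*C (M(C, t) = (-2*C - 2*t) + t = -t - 2*C)
(7*3)*((-2 - 1)*M(0, 2)) = (7*3)*((-2 - 1)*(-1*2 - 2*0)) = 21*(-3*(-2 + 0)) = 21*(-3*(-2)) = 21*6 = 126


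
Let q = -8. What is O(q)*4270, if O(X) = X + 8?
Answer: 0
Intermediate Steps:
O(X) = 8 + X
O(q)*4270 = (8 - 8)*4270 = 0*4270 = 0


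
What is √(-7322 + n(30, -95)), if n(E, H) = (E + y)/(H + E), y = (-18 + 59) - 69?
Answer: 2*I*√7733895/65 ≈ 85.569*I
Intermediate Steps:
y = -28 (y = 41 - 69 = -28)
n(E, H) = (-28 + E)/(E + H) (n(E, H) = (E - 28)/(H + E) = (-28 + E)/(E + H))
√(-7322 + n(30, -95)) = √(-7322 + (-28 + 30)/(30 - 95)) = √(-7322 + 2/(-65)) = √(-7322 - 1/65*2) = √(-7322 - 2/65) = √(-475932/65) = 2*I*√7733895/65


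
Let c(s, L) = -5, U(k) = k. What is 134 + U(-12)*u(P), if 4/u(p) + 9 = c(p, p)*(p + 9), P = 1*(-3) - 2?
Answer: 3934/29 ≈ 135.66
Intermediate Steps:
P = -5 (P = -3 - 2 = -5)
u(p) = 4/(-54 - 5*p) (u(p) = 4/(-9 - 5*(p + 9)) = 4/(-9 - 5*(9 + p)) = 4/(-9 + (-45 - 5*p)) = 4/(-54 - 5*p))
134 + U(-12)*u(P) = 134 - 48/(-54 - 5*(-5)) = 134 - 48/(-54 + 25) = 134 - 48/(-29) = 134 - 48*(-1)/29 = 134 - 12*(-4/29) = 134 + 48/29 = 3934/29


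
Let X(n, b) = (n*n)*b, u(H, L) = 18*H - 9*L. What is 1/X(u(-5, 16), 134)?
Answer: 1/7337304 ≈ 1.3629e-7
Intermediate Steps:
u(H, L) = -9*L + 18*H
X(n, b) = b*n² (X(n, b) = n²*b = b*n²)
1/X(u(-5, 16), 134) = 1/(134*(-9*16 + 18*(-5))²) = 1/(134*(-144 - 90)²) = 1/(134*(-234)²) = 1/(134*54756) = 1/7337304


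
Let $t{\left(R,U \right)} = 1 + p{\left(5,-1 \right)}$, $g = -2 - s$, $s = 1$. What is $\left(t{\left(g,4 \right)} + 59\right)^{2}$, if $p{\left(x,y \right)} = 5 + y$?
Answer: $4096$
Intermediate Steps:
$g = -3$ ($g = -2 - 1 = -3$)
$t{\left(R,U \right)} = 5$ ($t{\left(R,U \right)} = 1 + \left(5 - 1\right) = 1 + 4 = 5$)
$\left(t{\left(g,4 \right)} + 59\right)^{2} = \left(5 + 59\right)^{2} = 64^{2} = 4096$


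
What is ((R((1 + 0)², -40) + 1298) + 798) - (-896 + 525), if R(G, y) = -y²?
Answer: 867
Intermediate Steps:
((R((1 + 0)², -40) + 1298) + 798) - (-896 + 525) = ((-1*(-40)² + 1298) + 798) - (-896 + 525) = ((-1*1600 + 1298) + 798) - 1*(-371) = ((-1600 + 1298) + 798) + 371 = (-302 + 798) + 371 = 496 + 371 = 867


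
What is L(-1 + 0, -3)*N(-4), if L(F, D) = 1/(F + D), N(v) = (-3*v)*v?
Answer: 12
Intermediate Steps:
N(v) = -3*v²
L(F, D) = 1/(D + F)
L(-1 + 0, -3)*N(-4) = (-3*(-4)²)/(-3 + (-1 + 0)) = (-3*16)/(-3 - 1) = -48/(-4) = -¼*(-48) = 12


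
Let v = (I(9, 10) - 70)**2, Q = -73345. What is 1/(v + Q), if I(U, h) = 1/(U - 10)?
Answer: -1/68304 ≈ -1.4640e-5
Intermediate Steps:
I(U, h) = 1/(-10 + U)
v = 5041 (v = (1/(-10 + 9) - 70)**2 = (1/(-1) - 70)**2 = (-1 - 70)**2 = (-71)**2 = 5041)
1/(v + Q) = 1/(5041 - 73345) = 1/(-68304) = -1/68304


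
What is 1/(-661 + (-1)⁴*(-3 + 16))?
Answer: -1/648 ≈ -0.0015432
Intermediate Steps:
1/(-661 + (-1)⁴*(-3 + 16)) = 1/(-661 + 1*13) = 1/(-661 + 13) = 1/(-648) = -1/648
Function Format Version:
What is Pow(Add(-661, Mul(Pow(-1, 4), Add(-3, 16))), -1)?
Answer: Rational(-1, 648) ≈ -0.0015432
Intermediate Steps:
Pow(Add(-661, Mul(Pow(-1, 4), Add(-3, 16))), -1) = Pow(Add(-661, Mul(1, 13)), -1) = Pow(Add(-661, 13), -1) = Pow(-648, -1) = Rational(-1, 648)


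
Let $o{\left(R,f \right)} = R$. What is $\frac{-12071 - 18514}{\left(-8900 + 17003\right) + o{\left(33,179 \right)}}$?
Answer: $- \frac{10195}{2712} \approx -3.7592$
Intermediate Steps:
$\frac{-12071 - 18514}{\left(-8900 + 17003\right) + o{\left(33,179 \right)}} = \frac{-12071 - 18514}{\left(-8900 + 17003\right) + 33} = - \frac{30585}{8103 + 33} = - \frac{30585}{8136} = \left(-30585\right) \frac{1}{8136} = - \frac{10195}{2712}$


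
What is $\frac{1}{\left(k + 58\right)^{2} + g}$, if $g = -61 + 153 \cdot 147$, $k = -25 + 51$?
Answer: $\frac{1}{29486} \approx 3.3914 \cdot 10^{-5}$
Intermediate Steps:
$k = 26$
$g = 22430$ ($g = -61 + 22491 = 22430$)
$\frac{1}{\left(k + 58\right)^{2} + g} = \frac{1}{\left(26 + 58\right)^{2} + 22430} = \frac{1}{84^{2} + 22430} = \frac{1}{7056 + 22430} = \frac{1}{29486}$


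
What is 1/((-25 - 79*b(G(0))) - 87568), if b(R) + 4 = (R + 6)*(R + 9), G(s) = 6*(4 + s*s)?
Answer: -1/165487 ≈ -6.0428e-6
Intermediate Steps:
G(s) = 24 + 6*s**2 (G(s) = 6*(4 + s**2) = 24 + 6*s**2)
b(R) = -4 + (6 + R)*(9 + R) (b(R) = -4 + (R + 6)*(R + 9) = -4 + (6 + R)*(9 + R))
1/((-25 - 79*b(G(0))) - 87568) = 1/((-25 - 79*(50 + (24 + 6*0**2)**2 + 15*(24 + 6*0**2))) - 87568) = 1/((-25 - 79*(50 + (24 + 6*0)**2 + 15*(24 + 6*0))) - 87568) = 1/((-25 - 79*(50 + (24 + 0)**2 + 15*(24 + 0))) - 87568) = 1/((-25 - 79*(50 + 24**2 + 15*24)) - 87568) = 1/((-25 - 79*(50 + 576 + 360)) - 87568) = 1/((-25 - 79*986) - 87568) = 1/((-25 - 77894) - 87568) = 1/(-77919 - 87568) = 1/(-165487) = -1/165487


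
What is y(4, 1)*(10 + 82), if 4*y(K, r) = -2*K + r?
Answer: -161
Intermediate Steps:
y(K, r) = -K/2 + r/4 (y(K, r) = (-2*K + r)/4 = (r - 2*K)/4 = -K/2 + r/4)
y(4, 1)*(10 + 82) = (-½*4 + (¼)*1)*(10 + 82) = (-2 + ¼)*92 = -7/4*92 = -161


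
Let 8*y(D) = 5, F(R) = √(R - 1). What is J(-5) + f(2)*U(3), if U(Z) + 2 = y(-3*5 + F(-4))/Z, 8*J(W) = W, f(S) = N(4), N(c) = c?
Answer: -187/24 ≈ -7.7917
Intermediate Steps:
f(S) = 4
F(R) = √(-1 + R)
y(D) = 5/8 (y(D) = (⅛)*5 = 5/8)
J(W) = W/8
U(Z) = -2 + 5/(8*Z)
J(-5) + f(2)*U(3) = (⅛)*(-5) + 4*(-2 + (5/8)/3) = -5/8 + 4*(-2 + (5/8)*(⅓)) = -5/8 + 4*(-2 + 5/24) = -5/8 + 4*(-43/24) = -5/8 - 43/6 = -187/24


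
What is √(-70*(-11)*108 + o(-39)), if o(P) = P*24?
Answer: 12*√571 ≈ 286.75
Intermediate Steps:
o(P) = 24*P
√(-70*(-11)*108 + o(-39)) = √(-70*(-11)*108 + 24*(-39)) = √(770*108 - 936) = √(83160 - 936) = √82224 = 12*√571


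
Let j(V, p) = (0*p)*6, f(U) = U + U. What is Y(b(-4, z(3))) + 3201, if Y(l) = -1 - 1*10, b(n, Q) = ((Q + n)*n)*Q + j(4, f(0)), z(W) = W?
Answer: 3190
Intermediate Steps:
f(U) = 2*U
j(V, p) = 0 (j(V, p) = 0*6 = 0)
b(n, Q) = Q*n*(Q + n) (b(n, Q) = ((Q + n)*n)*Q + 0 = (n*(Q + n))*Q + 0 = Q*n*(Q + n) + 0 = Q*n*(Q + n))
Y(l) = -11 (Y(l) = -1 - 10 = -11)
Y(b(-4, z(3))) + 3201 = -11 + 3201 = 3190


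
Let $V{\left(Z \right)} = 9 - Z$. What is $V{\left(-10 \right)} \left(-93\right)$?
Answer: $-1767$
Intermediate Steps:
$V{\left(-10 \right)} \left(-93\right) = \left(9 - -10\right) \left(-93\right) = \left(9 + 10\right) \left(-93\right) = 19 \left(-93\right) = -1767$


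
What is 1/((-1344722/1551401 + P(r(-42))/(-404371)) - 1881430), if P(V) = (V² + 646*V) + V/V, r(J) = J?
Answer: -627341573771/1180299761552163225 ≈ -5.3151e-7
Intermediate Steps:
P(V) = 1 + V² + 646*V (P(V) = (V² + 646*V) + 1 = 1 + V² + 646*V)
1/((-1344722/1551401 + P(r(-42))/(-404371)) - 1881430) = 1/((-1344722/1551401 + (1 + (-42)² + 646*(-42))/(-404371)) - 1881430) = 1/((-1344722*1/1551401 + (1 + 1764 - 27132)*(-1/404371)) - 1881430) = 1/((-1344722/1551401 - 25367*(-1/404371)) - 1881430) = 1/((-1344722/1551401 + 25367/404371) - 1881430) = 1/(-504412190695/627341573771 - 1881430) = 1/(-1180299761552163225/627341573771) = -627341573771/1180299761552163225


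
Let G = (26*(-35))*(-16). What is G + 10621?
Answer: 25181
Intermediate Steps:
G = 14560 (G = -910*(-16) = 14560)
G + 10621 = 14560 + 10621 = 25181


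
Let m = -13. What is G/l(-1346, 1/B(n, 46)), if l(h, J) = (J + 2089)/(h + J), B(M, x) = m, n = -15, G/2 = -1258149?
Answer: 7338783117/4526 ≈ 1.6215e+6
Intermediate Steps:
G = -2516298 (G = 2*(-1258149) = -2516298)
B(M, x) = -13
l(h, J) = (2089 + J)/(J + h)
G/l(-1346, 1/B(n, 46)) = -2516298*(1/(-13) - 1346)/(2089 + 1/(-13)) = -2516298*(-1/13 - 1346)/(2089 - 1/13) = -2516298/((27156/13)/(-17499/13)) = -2516298/((-13/17499*27156/13)) = -2516298/(-9052/5833) = -2516298*(-5833/9052) = 7338783117/4526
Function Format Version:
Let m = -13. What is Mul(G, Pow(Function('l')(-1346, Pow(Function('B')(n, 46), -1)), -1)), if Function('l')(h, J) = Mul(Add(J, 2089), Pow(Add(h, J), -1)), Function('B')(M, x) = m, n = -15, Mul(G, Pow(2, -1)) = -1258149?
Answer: Rational(7338783117, 4526) ≈ 1.6215e+6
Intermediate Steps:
G = -2516298 (G = Mul(2, -1258149) = -2516298)
Function('B')(M, x) = -13
Function('l')(h, J) = Mul(Pow(Add(J, h), -1), Add(2089, J)) (Function('l')(h, J) = Mul(Add(2089, J), Pow(Add(J, h), -1)) = Mul(Pow(Add(J, h), -1), Add(2089, J)))
Mul(G, Pow(Function('l')(-1346, Pow(Function('B')(n, 46), -1)), -1)) = Mul(-2516298, Pow(Mul(Pow(Add(Pow(-13, -1), -1346), -1), Add(2089, Pow(-13, -1))), -1)) = Mul(-2516298, Pow(Mul(Pow(Add(Rational(-1, 13), -1346), -1), Add(2089, Rational(-1, 13))), -1)) = Mul(-2516298, Pow(Mul(Pow(Rational(-17499, 13), -1), Rational(27156, 13)), -1)) = Mul(-2516298, Pow(Mul(Rational(-13, 17499), Rational(27156, 13)), -1)) = Mul(-2516298, Pow(Rational(-9052, 5833), -1)) = Mul(-2516298, Rational(-5833, 9052)) = Rational(7338783117, 4526)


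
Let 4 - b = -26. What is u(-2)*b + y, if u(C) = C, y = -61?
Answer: -121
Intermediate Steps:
b = 30 (b = 4 - 1*(-26) = 4 + 26 = 30)
u(-2)*b + y = -2*30 - 61 = -60 - 61 = -121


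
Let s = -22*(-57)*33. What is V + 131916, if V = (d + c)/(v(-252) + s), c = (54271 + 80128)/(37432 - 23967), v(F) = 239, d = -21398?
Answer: 73928969142069/560426765 ≈ 1.3192e+5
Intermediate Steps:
s = 41382 (s = 1254*33 = 41382)
c = 134399/13465 ≈ 9.9814
V = -287989671/560426765 (V = (-21398 + 134399/13465)/(239 + 41382) = -287989671/13465/41621 = -287989671/13465*1/41621 = -287989671/560426765 ≈ -0.51388)
V + 131916 = -287989671/560426765 + 131916 = 73928969142069/560426765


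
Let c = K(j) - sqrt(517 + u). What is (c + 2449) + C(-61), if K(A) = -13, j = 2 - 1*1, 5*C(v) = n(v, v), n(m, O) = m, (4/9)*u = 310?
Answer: 12119/5 - sqrt(4858)/2 ≈ 2388.9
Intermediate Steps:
u = 1395/2 (u = (9/4)*310 = 1395/2 ≈ 697.50)
C(v) = v/5
j = 1 (j = 2 - 1 = 1)
c = -13 - sqrt(4858)/2 (c = -13 - sqrt(517 + 1395/2) = -13 - sqrt(2429/2) = -13 - sqrt(4858)/2 ≈ -47.850)
(c + 2449) + C(-61) = ((-13 - sqrt(4858)/2) + 2449) + (1/5)*(-61) = (2436 - sqrt(4858)/2) - 61/5 = 12119/5 - sqrt(4858)/2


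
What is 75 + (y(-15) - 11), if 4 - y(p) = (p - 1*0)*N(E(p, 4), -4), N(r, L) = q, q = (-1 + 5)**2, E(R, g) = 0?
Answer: 308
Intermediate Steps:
q = 16 (q = 4**2 = 16)
N(r, L) = 16
y(p) = 4 - 16*p (y(p) = 4 - (p - 1*0)*16 = 4 - (p + 0)*16 = 4 - p*16 = 4 - 16*p)
75 + (y(-15) - 11) = 75 + ((4 - 16*(-15)) - 11) = 75 + ((4 + 240) - 11) = 75 + (244 - 11) = 75 + 233 = 308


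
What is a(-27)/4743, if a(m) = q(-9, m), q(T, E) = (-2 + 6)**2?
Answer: 16/4743 ≈ 0.0033734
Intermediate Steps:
q(T, E) = 16 (q(T, E) = 4**2 = 16)
a(m) = 16
a(-27)/4743 = 16/4743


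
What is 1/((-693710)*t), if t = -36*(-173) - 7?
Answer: -1/4315569910 ≈ -2.3172e-10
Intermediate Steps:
t = 6221 (t = 6228 - 7 = 6221)
1/((-693710)*t) = 1/(-693710*6221) = -1/693710*1/6221 = -1/4315569910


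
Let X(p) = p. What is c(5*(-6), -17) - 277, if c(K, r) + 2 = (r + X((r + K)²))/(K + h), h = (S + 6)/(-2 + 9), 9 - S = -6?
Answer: -9725/27 ≈ -360.19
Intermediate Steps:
S = 15 (S = 9 - 1*(-6) = 9 + 6 = 15)
h = 3 (h = (15 + 6)/(-2 + 9) = 21/7 = 21*(⅐) = 3)
c(K, r) = -2 + (r + (K + r)²)/(3 + K) (c(K, r) = -2 + (r + (r + K)²)/(K + 3) = -2 + (r + (K + r)²)/(3 + K))
c(5*(-6), -17) - 277 = (-6 - 17 + (5*(-6) - 17)² - 10*(-6))/(3 + 5*(-6)) - 277 = (-6 - 17 + (-30 - 17)² - 2*(-30))/(3 - 30) - 277 = (-6 - 17 + (-47)² + 60)/(-27) - 277 = -(-6 - 17 + 2209 + 60)/27 - 277 = -1/27*2246 - 277 = -2246/27 - 277 = -9725/27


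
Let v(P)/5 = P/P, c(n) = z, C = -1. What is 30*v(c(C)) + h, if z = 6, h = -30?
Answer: 120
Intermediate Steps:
c(n) = 6
v(P) = 5 (v(P) = 5*(P/P) = 5*1 = 5)
30*v(c(C)) + h = 30*5 - 30 = 150 - 30 = 120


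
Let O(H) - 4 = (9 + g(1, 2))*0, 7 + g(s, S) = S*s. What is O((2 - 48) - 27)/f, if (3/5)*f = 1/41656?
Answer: 499872/5 ≈ 99974.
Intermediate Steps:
g(s, S) = -7 + S*s
f = 5/124968 (f = (5/3)/41656 = (5/3)*(1/41656) = 5/124968 ≈ 4.0010e-5)
O(H) = 4 (O(H) = 4 + (9 + (-7 + 2*1))*0 = 4 + (9 + (-7 + 2))*0 = 4 + (9 - 5)*0 = 4 + 4*0 = 4 + 0 = 4)
O((2 - 48) - 27)/f = 4/(5/124968) = 4*(124968/5) = 499872/5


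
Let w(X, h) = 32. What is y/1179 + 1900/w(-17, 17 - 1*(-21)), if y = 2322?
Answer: 64289/1048 ≈ 61.344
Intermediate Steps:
y/1179 + 1900/w(-17, 17 - 1*(-21)) = 2322/1179 + 1900/32 = 2322*(1/1179) + 1900*(1/32) = 258/131 + 475/8 = 64289/1048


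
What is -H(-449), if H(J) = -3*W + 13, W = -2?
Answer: -19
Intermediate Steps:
H(J) = 19 (H(J) = -3*(-2) + 13 = 6 + 13 = 19)
-H(-449) = -1*19 = -19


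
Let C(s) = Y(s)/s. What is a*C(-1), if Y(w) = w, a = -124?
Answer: -124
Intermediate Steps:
C(s) = 1 (C(s) = s/s = 1)
a*C(-1) = -124*1 = -124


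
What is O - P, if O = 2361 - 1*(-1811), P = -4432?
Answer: 8604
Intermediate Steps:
O = 4172 (O = 2361 + 1811 = 4172)
O - P = 4172 - 1*(-4432) = 4172 + 4432 = 8604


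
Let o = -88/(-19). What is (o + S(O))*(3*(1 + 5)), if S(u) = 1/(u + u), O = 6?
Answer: 3225/38 ≈ 84.868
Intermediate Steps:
o = 88/19 (o = -88*(-1/19) = 88/19 ≈ 4.6316)
S(u) = 1/(2*u)
(o + S(O))*(3*(1 + 5)) = (88/19 + (1/2)/6)*(3*(1 + 5)) = (88/19 + (1/2)*(1/6))*(3*6) = (88/19 + 1/12)*18 = (1075/228)*18 = 3225/38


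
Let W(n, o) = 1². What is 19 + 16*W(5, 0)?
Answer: 35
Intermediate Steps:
W(n, o) = 1
19 + 16*W(5, 0) = 19 + 16*1 = 19 + 16 = 35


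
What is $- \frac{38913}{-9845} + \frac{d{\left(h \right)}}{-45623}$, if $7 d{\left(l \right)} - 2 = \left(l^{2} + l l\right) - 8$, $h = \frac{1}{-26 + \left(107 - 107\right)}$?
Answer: $\frac{4200445528249}{1062708857210} \approx 3.9526$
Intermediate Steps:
$h = - \frac{1}{26}$ ($h = \frac{1}{-26 + \left(107 - 107\right)} = \frac{1}{-26 + 0} = \frac{1}{-26} = - \frac{1}{26} \approx -0.038462$)
$d{\left(l \right)} = - \frac{6}{7} + \frac{2 l^{2}}{7}$ ($d{\left(l \right)} = \frac{2}{7} + \frac{\left(l^{2} + l l\right) - 8}{7} = \frac{2}{7} + \frac{\left(l^{2} + l^{2}\right) - 8}{7} = \frac{2}{7} + \frac{2 l^{2} - 8}{7} = \frac{2}{7} + \frac{-8 + 2 l^{2}}{7} = \frac{2}{7} + \left(- \frac{8}{7} + \frac{2 l^{2}}{7}\right) = - \frac{6}{7} + \frac{2 l^{2}}{7}$)
$- \frac{38913}{-9845} + \frac{d{\left(h \right)}}{-45623} = - \frac{38913}{-9845} + \frac{- \frac{6}{7} + \frac{2 \left(- \frac{1}{26}\right)^{2}}{7}}{-45623} = \left(-38913\right) \left(- \frac{1}{9845}\right) + \left(- \frac{6}{7} + \frac{2}{7} \cdot \frac{1}{676}\right) \left(- \frac{1}{45623}\right) = \frac{38913}{9845} + \left(- \frac{6}{7} + \frac{1}{2366}\right) \left(- \frac{1}{45623}\right) = \frac{38913}{9845} - - \frac{2027}{107944018} = \frac{38913}{9845} + \frac{2027}{107944018} = \frac{4200445528249}{1062708857210}$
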